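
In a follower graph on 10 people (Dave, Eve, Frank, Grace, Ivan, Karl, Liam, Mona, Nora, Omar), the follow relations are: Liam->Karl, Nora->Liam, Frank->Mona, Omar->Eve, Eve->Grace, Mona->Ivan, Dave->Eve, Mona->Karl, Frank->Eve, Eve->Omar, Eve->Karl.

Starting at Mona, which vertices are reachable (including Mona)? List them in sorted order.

Ivan, Karl, Mona

Start at Mona.
Its neighbours: Ivan, Karl.
Nothing further is reachable.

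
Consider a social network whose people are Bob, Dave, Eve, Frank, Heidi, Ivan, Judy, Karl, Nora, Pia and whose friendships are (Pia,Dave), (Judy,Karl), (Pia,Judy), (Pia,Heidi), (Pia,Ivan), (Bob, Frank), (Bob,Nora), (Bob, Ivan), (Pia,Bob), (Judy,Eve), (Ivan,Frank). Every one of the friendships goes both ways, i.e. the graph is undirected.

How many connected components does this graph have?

1

From Bob: component {Bob, Dave, Eve, Frank, Heidi, Ivan, Judy, Karl, Nora, Pia}.
That's 1 component.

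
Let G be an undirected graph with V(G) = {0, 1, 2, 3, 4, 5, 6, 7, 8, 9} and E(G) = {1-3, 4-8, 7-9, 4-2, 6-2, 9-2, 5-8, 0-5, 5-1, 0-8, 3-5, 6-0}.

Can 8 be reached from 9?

Explore from 9.
Distance 1: reach 2, 7.
Distance 2: reach 4, 6.
Distance 3: reach 0, 8.
Found 8.

Yes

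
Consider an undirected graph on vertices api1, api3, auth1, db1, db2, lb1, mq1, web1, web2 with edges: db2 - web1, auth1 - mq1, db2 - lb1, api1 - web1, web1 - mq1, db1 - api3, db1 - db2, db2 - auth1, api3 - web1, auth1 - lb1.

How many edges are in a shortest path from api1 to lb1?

Distance 0: api1.
Distance 1: web1.
Distance 2: api3, db2, mq1.
Distance 3: auth1, db1, lb1 — contains lb1.

3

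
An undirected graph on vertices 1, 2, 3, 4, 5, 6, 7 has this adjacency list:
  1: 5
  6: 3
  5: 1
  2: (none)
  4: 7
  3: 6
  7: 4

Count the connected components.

4

From 1: component {1, 5}.
From 2: component {2}.
From 3: component {3, 6}.
From 4: component {4, 7}.
That's 4 components.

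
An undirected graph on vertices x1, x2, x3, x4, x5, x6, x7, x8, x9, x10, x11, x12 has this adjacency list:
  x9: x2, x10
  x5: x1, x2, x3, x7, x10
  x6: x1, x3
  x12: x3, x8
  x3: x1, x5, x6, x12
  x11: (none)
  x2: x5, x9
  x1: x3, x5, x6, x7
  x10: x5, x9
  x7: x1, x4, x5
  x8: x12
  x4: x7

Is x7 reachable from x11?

No

x11 has no edges, so nothing is reachable from it.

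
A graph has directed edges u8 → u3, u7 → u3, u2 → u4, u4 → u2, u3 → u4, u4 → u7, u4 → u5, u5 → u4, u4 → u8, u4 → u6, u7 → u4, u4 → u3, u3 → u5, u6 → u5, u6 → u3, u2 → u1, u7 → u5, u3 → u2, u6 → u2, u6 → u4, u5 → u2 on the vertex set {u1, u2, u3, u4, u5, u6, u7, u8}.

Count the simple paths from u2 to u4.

u2→u4

1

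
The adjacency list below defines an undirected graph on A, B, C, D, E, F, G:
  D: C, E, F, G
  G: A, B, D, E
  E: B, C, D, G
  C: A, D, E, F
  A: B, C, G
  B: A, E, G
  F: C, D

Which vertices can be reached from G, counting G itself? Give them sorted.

A, B, C, D, E, F, G

Start at G.
Its neighbours: A, B, D, E.
Then their neighbours: C, F.
Every vertex is now reached.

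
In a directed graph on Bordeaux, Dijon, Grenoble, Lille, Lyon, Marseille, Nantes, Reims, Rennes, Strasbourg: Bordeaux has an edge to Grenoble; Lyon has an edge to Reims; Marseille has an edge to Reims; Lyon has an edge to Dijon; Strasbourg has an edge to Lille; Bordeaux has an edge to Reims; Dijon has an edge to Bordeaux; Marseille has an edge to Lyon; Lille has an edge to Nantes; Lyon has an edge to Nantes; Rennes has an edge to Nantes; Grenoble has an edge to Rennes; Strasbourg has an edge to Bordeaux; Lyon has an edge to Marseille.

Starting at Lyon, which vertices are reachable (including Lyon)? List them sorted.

Start at Lyon.
Its neighbours: Dijon, Marseille, Nantes, Reims.
Then their neighbours: Bordeaux.
Then next layer: Grenoble.
Then next layer: Rennes.
Nothing further is reachable.

Bordeaux, Dijon, Grenoble, Lyon, Marseille, Nantes, Reims, Rennes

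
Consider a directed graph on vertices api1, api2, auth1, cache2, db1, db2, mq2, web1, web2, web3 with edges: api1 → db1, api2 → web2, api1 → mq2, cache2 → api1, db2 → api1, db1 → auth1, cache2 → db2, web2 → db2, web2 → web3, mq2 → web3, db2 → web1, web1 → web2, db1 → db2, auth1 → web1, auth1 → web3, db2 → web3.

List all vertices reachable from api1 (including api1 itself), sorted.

Start at api1.
Its neighbours: db1, mq2.
Then their neighbours: auth1, db2, web3.
Then next layer: web1.
Then next layer: web2.
Nothing further is reachable.

api1, auth1, db1, db2, mq2, web1, web2, web3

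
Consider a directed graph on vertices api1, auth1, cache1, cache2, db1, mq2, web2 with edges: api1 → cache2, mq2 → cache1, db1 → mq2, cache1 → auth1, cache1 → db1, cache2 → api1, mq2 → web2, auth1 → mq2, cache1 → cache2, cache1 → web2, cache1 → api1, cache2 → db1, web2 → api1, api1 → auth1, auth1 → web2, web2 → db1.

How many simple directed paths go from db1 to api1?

5

db1→mq2→cache1→api1
db1→mq2→cache1→auth1→web2→api1
db1→mq2→cache1→cache2→api1
db1→mq2→cache1→web2→api1
db1→mq2→web2→api1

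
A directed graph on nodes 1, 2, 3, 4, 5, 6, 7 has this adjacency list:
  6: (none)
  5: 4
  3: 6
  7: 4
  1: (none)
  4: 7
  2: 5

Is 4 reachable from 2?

Yes

Explore from 2.
Distance 1: reach 5.
Distance 2: reach 4.
Found 4.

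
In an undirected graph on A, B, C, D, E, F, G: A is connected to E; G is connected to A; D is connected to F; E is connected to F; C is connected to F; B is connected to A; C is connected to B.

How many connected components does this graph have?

From A: component {A, B, C, D, E, F, G}.
That's 1 component.

1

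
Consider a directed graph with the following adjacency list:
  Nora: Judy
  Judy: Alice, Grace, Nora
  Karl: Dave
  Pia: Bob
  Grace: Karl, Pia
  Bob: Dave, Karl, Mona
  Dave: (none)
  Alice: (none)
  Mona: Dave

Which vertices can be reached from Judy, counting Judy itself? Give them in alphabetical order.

Alice, Bob, Dave, Grace, Judy, Karl, Mona, Nora, Pia

Start at Judy.
Its neighbours: Alice, Grace, Nora.
Then their neighbours: Karl, Pia.
Then next layer: Bob, Dave.
Then next layer: Mona.
Every vertex is now reached.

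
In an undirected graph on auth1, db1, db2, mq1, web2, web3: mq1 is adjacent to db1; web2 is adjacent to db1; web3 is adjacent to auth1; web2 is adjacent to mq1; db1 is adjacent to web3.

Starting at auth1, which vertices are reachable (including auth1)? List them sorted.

Start at auth1.
Its neighbours: web3.
Then their neighbours: db1.
Then next layer: mq1, web2.
Nothing further is reachable.

auth1, db1, mq1, web2, web3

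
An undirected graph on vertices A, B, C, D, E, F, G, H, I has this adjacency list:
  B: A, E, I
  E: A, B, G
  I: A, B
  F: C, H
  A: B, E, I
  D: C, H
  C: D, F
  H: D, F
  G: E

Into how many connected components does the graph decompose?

2

From A: component {A, B, E, G, I}.
From C: component {C, D, F, H}.
That's 2 components.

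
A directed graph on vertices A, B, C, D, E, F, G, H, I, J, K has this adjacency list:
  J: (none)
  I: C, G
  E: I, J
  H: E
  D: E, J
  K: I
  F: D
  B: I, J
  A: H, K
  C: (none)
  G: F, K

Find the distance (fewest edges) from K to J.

5

Distance 0: K.
Distance 1: I.
Distance 2: C, G.
Distance 3: F.
Distance 4: D.
Distance 5: E, J — contains J.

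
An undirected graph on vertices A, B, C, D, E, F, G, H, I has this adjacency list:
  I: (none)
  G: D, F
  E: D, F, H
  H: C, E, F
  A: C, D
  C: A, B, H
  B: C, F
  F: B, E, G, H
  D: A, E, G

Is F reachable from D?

Yes

Explore from D.
Distance 1: reach A, E, G.
Distance 2: reach C, F, H.
Found F.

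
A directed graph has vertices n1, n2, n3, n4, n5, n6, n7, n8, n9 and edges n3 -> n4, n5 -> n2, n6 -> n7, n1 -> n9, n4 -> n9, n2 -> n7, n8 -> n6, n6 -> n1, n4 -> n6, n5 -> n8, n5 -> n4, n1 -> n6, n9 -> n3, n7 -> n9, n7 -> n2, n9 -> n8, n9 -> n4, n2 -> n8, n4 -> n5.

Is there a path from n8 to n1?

Explore from n8.
Distance 1: reach n6.
Distance 2: reach n1, n7.
Found n1.

Yes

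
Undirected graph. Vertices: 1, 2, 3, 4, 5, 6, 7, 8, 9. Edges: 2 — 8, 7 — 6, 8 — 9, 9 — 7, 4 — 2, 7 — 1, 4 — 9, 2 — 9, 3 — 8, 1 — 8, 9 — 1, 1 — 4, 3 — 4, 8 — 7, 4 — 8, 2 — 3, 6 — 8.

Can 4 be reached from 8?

Explore from 8.
Distance 1: reach 1, 2, 3, 4, 6, 7, 9.
Found 4.

Yes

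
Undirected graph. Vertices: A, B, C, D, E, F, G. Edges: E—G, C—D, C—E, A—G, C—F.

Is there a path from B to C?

B has no edges, so nothing is reachable from it.

No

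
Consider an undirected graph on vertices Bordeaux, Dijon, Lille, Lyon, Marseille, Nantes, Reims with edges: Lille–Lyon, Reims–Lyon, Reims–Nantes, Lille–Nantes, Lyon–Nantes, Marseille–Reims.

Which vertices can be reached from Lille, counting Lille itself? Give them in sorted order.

Start at Lille.
Its neighbours: Lyon, Nantes.
Then their neighbours: Reims.
Then next layer: Marseille.
Nothing further is reachable.

Lille, Lyon, Marseille, Nantes, Reims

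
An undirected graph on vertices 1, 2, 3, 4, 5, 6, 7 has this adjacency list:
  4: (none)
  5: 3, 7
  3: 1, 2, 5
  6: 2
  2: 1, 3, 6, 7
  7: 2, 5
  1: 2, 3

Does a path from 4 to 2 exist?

No

4 has no edges, so nothing is reachable from it.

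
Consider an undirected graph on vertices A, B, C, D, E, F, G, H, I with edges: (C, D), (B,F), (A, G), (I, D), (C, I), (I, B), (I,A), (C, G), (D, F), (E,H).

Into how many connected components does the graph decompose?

From A: component {A, B, C, D, F, G, I}.
From E: component {E, H}.
That's 2 components.

2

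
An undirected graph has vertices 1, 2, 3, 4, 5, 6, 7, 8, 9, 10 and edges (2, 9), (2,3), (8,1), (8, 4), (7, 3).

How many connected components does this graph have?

From 1: component {1, 4, 8}.
From 2: component {2, 3, 7, 9}.
From 5: component {5}.
From 6: component {6}.
From 10: component {10}.
That's 5 components.

5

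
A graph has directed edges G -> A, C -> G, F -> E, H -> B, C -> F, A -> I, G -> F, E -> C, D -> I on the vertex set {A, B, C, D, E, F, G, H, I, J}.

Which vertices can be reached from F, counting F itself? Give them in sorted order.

A, C, E, F, G, I

Start at F.
Its neighbours: E.
Then their neighbours: C.
Then next layer: G.
Then next layer: A.
Then next layer: I.
Nothing further is reachable.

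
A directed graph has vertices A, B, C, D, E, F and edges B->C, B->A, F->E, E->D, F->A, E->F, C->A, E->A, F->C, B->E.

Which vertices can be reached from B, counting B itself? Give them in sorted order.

Start at B.
Its neighbours: A, C, E.
Then their neighbours: D, F.
Every vertex is now reached.

A, B, C, D, E, F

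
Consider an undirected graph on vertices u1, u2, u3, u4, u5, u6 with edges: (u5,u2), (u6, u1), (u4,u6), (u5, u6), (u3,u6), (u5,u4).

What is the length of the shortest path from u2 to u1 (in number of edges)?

3

Distance 0: u2.
Distance 1: u5.
Distance 2: u4, u6.
Distance 3: u1, u3 — contains u1.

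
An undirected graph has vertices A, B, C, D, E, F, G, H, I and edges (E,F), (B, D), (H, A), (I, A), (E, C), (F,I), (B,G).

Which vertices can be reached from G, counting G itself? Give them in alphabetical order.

Start at G.
Its neighbours: B.
Then their neighbours: D.
Nothing further is reachable.

B, D, G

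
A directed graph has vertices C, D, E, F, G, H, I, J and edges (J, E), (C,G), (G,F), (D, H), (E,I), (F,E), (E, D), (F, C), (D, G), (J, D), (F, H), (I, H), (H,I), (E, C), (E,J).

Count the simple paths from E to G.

E→C→G
E→D→G
E→J→D→G

3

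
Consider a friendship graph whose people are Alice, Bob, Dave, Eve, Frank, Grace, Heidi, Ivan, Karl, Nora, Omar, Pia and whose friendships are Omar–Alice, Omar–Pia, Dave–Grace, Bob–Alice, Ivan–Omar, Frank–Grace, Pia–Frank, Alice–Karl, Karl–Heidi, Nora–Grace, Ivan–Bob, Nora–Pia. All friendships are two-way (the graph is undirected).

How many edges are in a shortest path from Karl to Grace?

Distance 0: Karl.
Distance 1: Alice, Heidi.
Distance 2: Bob, Omar.
Distance 3: Ivan, Pia.
Distance 4: Frank, Nora.
Distance 5: Grace — contains Grace.

5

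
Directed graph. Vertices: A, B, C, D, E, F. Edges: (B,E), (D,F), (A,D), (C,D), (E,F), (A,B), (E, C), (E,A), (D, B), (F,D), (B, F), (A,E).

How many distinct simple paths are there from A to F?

A→B→E→C→D→F
A→B→E→F
A→B→F
A→D→B→E→F
A→D→B→F
A→D→F
A→E→C→D→B→F
A→E→C→D→F
A→E→F

9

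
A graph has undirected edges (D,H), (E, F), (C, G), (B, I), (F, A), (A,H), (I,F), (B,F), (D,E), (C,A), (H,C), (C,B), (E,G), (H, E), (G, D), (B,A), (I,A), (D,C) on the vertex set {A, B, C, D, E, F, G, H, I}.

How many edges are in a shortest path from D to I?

Distance 0: D.
Distance 1: C, E, G, H.
Distance 2: A, B, F.
Distance 3: I — contains I.

3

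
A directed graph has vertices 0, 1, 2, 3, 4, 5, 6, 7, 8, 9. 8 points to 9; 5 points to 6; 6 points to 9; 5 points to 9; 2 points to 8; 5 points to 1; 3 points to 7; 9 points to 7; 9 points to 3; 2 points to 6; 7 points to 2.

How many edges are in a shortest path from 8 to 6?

4

Distance 0: 8.
Distance 1: 9.
Distance 2: 3, 7.
Distance 3: 2.
Distance 4: 6 — contains 6.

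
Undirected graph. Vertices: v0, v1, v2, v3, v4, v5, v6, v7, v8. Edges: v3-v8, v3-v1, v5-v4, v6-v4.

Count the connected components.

5

From v0: component {v0}.
From v1: component {v1, v3, v8}.
From v2: component {v2}.
From v4: component {v4, v5, v6}.
From v7: component {v7}.
That's 5 components.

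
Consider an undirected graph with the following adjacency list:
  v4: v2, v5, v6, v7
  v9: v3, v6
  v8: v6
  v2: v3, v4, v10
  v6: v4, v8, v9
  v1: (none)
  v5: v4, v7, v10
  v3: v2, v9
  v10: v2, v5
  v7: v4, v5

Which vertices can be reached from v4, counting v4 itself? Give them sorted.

Start at v4.
Its neighbours: v2, v5, v6, v7.
Then their neighbours: v3, v8, v9, v10.
Nothing further is reachable.

v2, v3, v4, v5, v6, v7, v8, v9, v10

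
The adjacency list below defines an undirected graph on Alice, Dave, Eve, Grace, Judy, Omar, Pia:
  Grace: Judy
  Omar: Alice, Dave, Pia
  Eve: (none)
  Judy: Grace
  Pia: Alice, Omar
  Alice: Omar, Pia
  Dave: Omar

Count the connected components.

3

From Alice: component {Alice, Dave, Omar, Pia}.
From Eve: component {Eve}.
From Grace: component {Grace, Judy}.
That's 3 components.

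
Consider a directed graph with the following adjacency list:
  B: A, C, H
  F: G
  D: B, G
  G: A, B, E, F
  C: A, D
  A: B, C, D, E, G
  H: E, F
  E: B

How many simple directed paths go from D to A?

8

D→B→A
D→B→C→A
D→B→H→F→G→A
D→G→A
D→G→B→A
D→G→B→C→A
D→G→E→B→A
D→G→E→B→C→A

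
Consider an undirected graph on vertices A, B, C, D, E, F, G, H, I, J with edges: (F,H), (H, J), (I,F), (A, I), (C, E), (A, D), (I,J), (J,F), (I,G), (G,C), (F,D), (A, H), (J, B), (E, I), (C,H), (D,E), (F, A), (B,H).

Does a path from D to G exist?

Yes

Explore from D.
Distance 1: reach A, E, F.
Distance 2: reach C, H, I, J.
Distance 3: reach B, G.
Found G.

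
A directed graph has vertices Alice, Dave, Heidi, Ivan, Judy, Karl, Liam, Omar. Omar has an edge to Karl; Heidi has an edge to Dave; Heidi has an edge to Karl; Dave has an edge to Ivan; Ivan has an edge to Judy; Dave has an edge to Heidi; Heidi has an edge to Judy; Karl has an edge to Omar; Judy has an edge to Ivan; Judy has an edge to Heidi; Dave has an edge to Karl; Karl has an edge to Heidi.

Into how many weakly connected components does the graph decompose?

3

From Alice: component {Alice}.
From Dave: component {Dave, Heidi, Ivan, Judy, Karl, Omar}.
From Liam: component {Liam}.
That's 3 components.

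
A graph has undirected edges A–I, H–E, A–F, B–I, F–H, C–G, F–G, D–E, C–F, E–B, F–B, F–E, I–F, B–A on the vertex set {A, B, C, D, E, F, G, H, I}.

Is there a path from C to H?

Explore from C.
Distance 1: reach F, G.
Distance 2: reach A, B, E, H, I.
Found H.

Yes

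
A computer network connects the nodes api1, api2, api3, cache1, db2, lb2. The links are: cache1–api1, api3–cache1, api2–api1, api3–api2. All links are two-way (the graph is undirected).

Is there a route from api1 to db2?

No

Explore from api1.
Distance 1: reach api2, cache1.
Distance 2: reach api3.
The search is exhausted without reaching db2; it lies in a different component.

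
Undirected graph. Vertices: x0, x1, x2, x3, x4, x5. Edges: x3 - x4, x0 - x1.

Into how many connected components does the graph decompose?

4

From x0: component {x0, x1}.
From x2: component {x2}.
From x3: component {x3, x4}.
From x5: component {x5}.
That's 4 components.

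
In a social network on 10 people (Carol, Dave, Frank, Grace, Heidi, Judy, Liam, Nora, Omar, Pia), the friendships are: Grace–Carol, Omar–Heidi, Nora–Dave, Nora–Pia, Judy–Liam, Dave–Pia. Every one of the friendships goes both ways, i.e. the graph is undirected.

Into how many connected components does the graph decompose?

5

From Carol: component {Carol, Grace}.
From Dave: component {Dave, Nora, Pia}.
From Frank: component {Frank}.
From Heidi: component {Heidi, Omar}.
From Judy: component {Judy, Liam}.
That's 5 components.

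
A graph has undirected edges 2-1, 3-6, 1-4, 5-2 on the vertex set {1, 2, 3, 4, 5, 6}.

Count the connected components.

2

From 1: component {1, 2, 4, 5}.
From 3: component {3, 6}.
That's 2 components.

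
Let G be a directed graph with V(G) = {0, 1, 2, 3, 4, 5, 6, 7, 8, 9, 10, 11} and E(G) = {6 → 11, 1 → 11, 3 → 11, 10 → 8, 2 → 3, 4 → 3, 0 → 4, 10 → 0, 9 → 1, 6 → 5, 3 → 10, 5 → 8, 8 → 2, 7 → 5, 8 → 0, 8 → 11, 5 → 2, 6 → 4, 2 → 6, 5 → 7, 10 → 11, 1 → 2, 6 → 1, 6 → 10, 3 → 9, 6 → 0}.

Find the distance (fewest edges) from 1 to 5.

Distance 0: 1.
Distance 1: 2, 11.
Distance 2: 3, 6.
Distance 3: 0, 4, 5, 9, 10 — contains 5.

3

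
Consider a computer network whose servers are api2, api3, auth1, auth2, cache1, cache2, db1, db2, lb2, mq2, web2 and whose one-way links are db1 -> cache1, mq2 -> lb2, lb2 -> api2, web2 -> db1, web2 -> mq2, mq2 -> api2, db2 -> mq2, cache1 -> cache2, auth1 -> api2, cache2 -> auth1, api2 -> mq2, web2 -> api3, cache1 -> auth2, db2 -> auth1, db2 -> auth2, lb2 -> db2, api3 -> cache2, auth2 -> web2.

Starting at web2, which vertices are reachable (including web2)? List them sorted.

api2, api3, auth1, auth2, cache1, cache2, db1, db2, lb2, mq2, web2

Start at web2.
Its neighbours: api3, db1, mq2.
Then their neighbours: api2, cache1, cache2, lb2.
Then next layer: auth1, auth2, db2.
Every vertex is now reached.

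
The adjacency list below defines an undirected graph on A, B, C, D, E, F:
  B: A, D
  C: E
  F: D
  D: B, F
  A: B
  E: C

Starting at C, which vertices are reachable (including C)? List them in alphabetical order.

C, E

Start at C.
Its neighbours: E.
Nothing further is reachable.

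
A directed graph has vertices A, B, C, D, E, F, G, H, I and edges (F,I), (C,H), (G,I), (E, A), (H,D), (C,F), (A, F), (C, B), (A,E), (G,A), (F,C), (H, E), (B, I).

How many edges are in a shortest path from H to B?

5

Distance 0: H.
Distance 1: D, E.
Distance 2: A.
Distance 3: F.
Distance 4: C, I.
Distance 5: B — contains B.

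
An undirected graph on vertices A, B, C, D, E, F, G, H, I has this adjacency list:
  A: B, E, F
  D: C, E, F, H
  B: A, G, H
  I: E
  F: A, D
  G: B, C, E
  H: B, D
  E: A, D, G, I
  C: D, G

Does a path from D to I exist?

Explore from D.
Distance 1: reach C, E, F, H.
Distance 2: reach A, B, G, I.
Found I.

Yes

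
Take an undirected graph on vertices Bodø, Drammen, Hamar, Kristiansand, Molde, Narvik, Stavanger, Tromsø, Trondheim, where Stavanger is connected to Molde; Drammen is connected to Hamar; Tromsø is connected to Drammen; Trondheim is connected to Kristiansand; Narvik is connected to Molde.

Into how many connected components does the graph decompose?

From Bodø: component {Bodø}.
From Drammen: component {Drammen, Hamar, Tromsø}.
From Kristiansand: component {Kristiansand, Trondheim}.
From Molde: component {Molde, Narvik, Stavanger}.
That's 4 components.

4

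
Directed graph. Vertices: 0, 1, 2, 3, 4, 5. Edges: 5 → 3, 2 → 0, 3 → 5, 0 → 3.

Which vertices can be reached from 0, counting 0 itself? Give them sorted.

0, 3, 5

Start at 0.
Its neighbours: 3.
Then their neighbours: 5.
Nothing further is reachable.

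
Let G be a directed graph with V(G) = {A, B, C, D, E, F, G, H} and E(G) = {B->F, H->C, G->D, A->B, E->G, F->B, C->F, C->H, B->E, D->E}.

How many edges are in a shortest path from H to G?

5

Distance 0: H.
Distance 1: C.
Distance 2: F.
Distance 3: B.
Distance 4: E.
Distance 5: G — contains G.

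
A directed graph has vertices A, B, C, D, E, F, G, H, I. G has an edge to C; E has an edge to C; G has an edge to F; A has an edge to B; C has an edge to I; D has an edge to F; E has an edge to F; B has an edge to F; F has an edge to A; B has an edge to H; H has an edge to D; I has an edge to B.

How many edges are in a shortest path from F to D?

Distance 0: F.
Distance 1: A.
Distance 2: B.
Distance 3: H.
Distance 4: D — contains D.

4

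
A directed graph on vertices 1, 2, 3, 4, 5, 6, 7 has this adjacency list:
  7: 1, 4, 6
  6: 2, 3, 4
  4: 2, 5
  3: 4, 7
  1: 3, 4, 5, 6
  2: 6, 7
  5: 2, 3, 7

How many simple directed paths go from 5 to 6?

15

5→2→6
5→2→7→1→6
5→2→7→6
5→3→4→2→6
5→3→4→2→7→1→6
5→3→4→2→7→6
5→3→7→1→4→2→6
5→3→7→1→6
5→3→7→4→2→6
5→3→7→6
5→7→1→3→4→2→6
5→7→1→4→2→6
5→7→1→6
5→7→4→2→6
5→7→6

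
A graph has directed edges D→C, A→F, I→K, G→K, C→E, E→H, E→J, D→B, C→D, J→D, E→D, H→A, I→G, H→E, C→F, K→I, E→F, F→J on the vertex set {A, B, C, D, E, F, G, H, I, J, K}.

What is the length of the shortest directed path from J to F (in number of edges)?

3

Distance 0: J.
Distance 1: D.
Distance 2: B, C.
Distance 3: E, F — contains F.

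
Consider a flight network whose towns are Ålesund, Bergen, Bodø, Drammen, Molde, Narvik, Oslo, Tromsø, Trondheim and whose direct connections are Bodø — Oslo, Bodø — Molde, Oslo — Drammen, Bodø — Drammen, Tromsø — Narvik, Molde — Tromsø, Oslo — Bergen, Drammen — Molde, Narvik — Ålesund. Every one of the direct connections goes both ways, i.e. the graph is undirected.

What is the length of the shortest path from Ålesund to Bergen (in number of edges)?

Distance 0: Ålesund.
Distance 1: Narvik.
Distance 2: Tromsø.
Distance 3: Molde.
Distance 4: Bodø, Drammen.
Distance 5: Oslo.
Distance 6: Bergen — contains Bergen.

6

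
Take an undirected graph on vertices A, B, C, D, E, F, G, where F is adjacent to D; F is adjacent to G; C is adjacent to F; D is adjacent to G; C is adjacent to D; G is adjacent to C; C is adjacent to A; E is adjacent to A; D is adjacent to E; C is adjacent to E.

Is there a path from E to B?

Explore from E.
Distance 1: reach A, C, D.
Distance 2: reach F, G.
The search is exhausted without reaching B; it lies in a different component.

No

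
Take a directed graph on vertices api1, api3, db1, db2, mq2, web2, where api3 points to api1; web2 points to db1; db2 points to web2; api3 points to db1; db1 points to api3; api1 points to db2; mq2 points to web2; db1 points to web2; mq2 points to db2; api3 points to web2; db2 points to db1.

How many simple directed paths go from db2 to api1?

db2→db1→api3→api1
db2→web2→db1→api3→api1

2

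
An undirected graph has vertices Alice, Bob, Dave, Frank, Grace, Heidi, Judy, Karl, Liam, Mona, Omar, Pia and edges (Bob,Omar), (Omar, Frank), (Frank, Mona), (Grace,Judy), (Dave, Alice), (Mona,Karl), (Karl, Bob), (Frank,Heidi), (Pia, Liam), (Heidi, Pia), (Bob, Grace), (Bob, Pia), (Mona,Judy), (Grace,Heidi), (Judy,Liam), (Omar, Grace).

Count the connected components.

From Alice: component {Alice, Dave}.
From Bob: component {Bob, Frank, Grace, Heidi, Judy, Karl, Liam, Mona, Omar, Pia}.
That's 2 components.

2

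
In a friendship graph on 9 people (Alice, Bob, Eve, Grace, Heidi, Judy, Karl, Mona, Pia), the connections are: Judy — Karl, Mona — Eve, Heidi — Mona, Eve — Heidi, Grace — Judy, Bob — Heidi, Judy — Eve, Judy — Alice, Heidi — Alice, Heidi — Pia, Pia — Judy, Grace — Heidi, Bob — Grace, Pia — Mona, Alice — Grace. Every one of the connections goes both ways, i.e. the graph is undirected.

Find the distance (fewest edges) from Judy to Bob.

Distance 0: Judy.
Distance 1: Alice, Eve, Grace, Karl, Pia.
Distance 2: Bob, Heidi, Mona — contains Bob.

2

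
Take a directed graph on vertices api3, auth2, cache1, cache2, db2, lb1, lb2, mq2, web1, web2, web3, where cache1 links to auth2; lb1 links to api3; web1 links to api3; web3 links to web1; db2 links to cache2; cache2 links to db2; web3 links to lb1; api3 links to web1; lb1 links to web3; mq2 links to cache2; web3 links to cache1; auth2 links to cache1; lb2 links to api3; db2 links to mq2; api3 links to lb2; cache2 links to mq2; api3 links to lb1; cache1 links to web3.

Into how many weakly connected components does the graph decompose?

From api3: component {api3, auth2, cache1, lb1, lb2, web1, web3}.
From cache2: component {cache2, db2, mq2}.
From web2: component {web2}.
That's 3 components.

3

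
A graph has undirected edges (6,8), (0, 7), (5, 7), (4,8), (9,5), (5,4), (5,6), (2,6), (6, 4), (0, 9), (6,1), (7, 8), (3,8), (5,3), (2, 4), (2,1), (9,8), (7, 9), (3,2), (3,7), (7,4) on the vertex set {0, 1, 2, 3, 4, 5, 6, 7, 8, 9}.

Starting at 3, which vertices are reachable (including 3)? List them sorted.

0, 1, 2, 3, 4, 5, 6, 7, 8, 9

Start at 3.
Its neighbours: 2, 5, 7, 8.
Then their neighbours: 0, 1, 4, 6, 9.
Every vertex is now reached.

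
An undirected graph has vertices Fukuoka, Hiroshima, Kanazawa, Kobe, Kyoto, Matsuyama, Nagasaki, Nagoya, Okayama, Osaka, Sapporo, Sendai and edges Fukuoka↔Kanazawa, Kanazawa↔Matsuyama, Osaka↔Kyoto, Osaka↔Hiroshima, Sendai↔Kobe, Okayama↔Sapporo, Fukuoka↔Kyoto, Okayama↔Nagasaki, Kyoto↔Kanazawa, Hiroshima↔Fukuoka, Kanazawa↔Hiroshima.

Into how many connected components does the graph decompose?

4

From Fukuoka: component {Fukuoka, Hiroshima, Kanazawa, Kyoto, Matsuyama, Osaka}.
From Kobe: component {Kobe, Sendai}.
From Nagasaki: component {Nagasaki, Okayama, Sapporo}.
From Nagoya: component {Nagoya}.
That's 4 components.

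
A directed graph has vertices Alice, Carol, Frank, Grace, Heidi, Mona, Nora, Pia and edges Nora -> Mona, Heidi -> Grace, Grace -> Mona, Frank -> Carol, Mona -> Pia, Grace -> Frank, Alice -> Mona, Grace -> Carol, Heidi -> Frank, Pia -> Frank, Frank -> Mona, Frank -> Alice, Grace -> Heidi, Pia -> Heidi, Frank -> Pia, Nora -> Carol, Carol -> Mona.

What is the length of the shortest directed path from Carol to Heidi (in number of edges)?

Distance 0: Carol.
Distance 1: Mona.
Distance 2: Pia.
Distance 3: Frank, Heidi — contains Heidi.

3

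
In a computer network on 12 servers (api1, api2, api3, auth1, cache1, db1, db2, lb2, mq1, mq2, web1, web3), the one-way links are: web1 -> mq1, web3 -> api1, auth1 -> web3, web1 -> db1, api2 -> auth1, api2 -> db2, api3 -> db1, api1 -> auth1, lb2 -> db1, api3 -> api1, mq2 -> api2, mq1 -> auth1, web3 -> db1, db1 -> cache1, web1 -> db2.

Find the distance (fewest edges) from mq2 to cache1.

5

Distance 0: mq2.
Distance 1: api2.
Distance 2: auth1, db2.
Distance 3: web3.
Distance 4: api1, db1.
Distance 5: cache1 — contains cache1.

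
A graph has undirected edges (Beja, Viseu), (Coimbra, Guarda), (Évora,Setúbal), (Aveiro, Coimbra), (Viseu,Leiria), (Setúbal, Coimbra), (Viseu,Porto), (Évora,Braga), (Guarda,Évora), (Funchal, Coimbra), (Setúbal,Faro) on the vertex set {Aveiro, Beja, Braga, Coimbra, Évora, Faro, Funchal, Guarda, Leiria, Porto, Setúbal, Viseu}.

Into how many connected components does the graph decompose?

2

From Aveiro: component {Aveiro, Braga, Coimbra, Évora, Faro, Funchal, Guarda, Setúbal}.
From Beja: component {Beja, Leiria, Porto, Viseu}.
That's 2 components.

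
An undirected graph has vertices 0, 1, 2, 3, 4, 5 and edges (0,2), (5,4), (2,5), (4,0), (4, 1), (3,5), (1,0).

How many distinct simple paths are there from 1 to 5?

4

1–0–2–5
1–0–4–5
1–4–0–2–5
1–4–5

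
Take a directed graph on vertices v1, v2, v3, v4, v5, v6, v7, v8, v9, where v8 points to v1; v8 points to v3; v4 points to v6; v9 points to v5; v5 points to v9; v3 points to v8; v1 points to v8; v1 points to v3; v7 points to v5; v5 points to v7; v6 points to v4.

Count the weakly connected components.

4

From v1: component {v1, v3, v8}.
From v2: component {v2}.
From v4: component {v4, v6}.
From v5: component {v5, v7, v9}.
That's 4 components.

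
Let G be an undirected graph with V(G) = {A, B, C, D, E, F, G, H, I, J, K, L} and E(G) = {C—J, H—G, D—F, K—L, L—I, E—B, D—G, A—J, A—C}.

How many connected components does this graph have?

4

From A: component {A, C, J}.
From B: component {B, E}.
From D: component {D, F, G, H}.
From I: component {I, K, L}.
That's 4 components.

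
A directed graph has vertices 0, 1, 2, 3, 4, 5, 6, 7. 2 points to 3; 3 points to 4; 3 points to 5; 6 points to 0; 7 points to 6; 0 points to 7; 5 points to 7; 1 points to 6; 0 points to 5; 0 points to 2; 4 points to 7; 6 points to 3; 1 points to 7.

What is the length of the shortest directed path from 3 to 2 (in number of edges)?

Distance 0: 3.
Distance 1: 4, 5.
Distance 2: 7.
Distance 3: 6.
Distance 4: 0.
Distance 5: 2 — contains 2.

5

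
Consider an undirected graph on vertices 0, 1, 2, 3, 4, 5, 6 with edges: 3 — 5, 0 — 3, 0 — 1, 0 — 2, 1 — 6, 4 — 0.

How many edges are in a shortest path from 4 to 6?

3

Distance 0: 4.
Distance 1: 0.
Distance 2: 1, 2, 3.
Distance 3: 5, 6 — contains 6.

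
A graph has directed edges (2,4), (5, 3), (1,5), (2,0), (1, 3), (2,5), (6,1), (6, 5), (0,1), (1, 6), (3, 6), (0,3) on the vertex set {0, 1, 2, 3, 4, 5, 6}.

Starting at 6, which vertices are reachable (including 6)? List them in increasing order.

1, 3, 5, 6

Start at 6.
Its neighbours: 1, 5.
Then their neighbours: 3.
Nothing further is reachable.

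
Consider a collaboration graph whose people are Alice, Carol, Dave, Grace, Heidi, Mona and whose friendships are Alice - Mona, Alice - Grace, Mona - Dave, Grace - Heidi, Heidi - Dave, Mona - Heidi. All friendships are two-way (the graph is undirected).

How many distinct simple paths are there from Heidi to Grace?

3

Heidi–Dave–Mona–Alice–Grace
Heidi–Grace
Heidi–Mona–Alice–Grace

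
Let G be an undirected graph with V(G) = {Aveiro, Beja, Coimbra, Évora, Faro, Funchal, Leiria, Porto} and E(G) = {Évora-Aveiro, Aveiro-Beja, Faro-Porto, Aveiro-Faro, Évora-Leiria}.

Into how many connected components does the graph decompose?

3

From Aveiro: component {Aveiro, Beja, Évora, Faro, Leiria, Porto}.
From Coimbra: component {Coimbra}.
From Funchal: component {Funchal}.
That's 3 components.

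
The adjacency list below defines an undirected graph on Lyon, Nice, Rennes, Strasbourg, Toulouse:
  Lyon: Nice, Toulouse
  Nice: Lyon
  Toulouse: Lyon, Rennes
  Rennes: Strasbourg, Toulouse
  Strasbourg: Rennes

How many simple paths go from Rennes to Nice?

Rennes–Toulouse–Lyon–Nice

1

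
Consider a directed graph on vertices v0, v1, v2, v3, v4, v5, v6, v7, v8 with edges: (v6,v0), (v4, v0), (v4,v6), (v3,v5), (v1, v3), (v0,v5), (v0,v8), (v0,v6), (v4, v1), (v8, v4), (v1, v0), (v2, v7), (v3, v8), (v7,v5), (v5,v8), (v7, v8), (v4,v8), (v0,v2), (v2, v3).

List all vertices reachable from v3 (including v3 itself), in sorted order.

Start at v3.
Its neighbours: v5, v8.
Then their neighbours: v4.
Then next layer: v0, v1, v6.
Then next layer: v2.
Then next layer: v7.
Every vertex is now reached.

v0, v1, v2, v3, v4, v5, v6, v7, v8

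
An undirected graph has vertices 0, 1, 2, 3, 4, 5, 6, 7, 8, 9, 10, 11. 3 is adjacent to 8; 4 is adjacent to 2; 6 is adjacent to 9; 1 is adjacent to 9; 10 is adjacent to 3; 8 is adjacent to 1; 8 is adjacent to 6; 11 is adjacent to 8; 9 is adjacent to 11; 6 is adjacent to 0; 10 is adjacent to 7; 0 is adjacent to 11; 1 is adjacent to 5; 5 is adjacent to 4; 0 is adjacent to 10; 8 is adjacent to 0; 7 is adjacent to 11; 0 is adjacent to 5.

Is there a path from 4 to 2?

Yes

Explore from 4.
Distance 1: reach 2, 5.
Found 2.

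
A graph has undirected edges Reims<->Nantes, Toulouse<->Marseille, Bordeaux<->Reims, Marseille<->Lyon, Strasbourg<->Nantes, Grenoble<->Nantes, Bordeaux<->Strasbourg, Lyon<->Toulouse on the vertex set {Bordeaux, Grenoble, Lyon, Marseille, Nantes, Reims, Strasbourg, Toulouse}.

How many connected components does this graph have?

2

From Bordeaux: component {Bordeaux, Grenoble, Nantes, Reims, Strasbourg}.
From Lyon: component {Lyon, Marseille, Toulouse}.
That's 2 components.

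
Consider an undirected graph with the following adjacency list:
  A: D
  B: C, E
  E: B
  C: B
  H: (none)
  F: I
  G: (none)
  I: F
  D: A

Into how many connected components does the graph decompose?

5

From A: component {A, D}.
From B: component {B, C, E}.
From F: component {F, I}.
From G: component {G}.
From H: component {H}.
That's 5 components.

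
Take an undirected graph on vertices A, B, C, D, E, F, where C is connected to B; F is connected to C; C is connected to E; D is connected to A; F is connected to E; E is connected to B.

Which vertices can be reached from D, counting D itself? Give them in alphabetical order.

Start at D.
Its neighbours: A.
Nothing further is reachable.

A, D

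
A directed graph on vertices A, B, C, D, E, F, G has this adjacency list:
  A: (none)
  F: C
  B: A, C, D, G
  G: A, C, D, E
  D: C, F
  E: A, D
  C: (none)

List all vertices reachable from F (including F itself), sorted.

Start at F.
Its neighbours: C.
Nothing further is reachable.

C, F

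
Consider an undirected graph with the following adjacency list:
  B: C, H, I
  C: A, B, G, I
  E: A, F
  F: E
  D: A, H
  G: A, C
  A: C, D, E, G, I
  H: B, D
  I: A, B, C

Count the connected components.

From A: component {A, B, C, D, E, F, G, H, I}.
That's 1 component.

1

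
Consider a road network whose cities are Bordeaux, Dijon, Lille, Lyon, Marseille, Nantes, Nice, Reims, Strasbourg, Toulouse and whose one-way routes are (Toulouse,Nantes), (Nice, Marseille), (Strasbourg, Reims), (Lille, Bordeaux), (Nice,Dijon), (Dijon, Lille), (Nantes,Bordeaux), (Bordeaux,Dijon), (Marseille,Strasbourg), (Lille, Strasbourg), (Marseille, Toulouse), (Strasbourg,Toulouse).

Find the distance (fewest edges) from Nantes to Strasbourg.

4

Distance 0: Nantes.
Distance 1: Bordeaux.
Distance 2: Dijon.
Distance 3: Lille.
Distance 4: Strasbourg — contains Strasbourg.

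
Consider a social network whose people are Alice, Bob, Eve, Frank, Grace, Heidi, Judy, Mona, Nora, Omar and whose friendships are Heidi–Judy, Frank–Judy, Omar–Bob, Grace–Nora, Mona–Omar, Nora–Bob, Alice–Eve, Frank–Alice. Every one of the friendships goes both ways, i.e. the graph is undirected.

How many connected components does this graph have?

From Alice: component {Alice, Eve, Frank, Heidi, Judy}.
From Bob: component {Bob, Grace, Mona, Nora, Omar}.
That's 2 components.

2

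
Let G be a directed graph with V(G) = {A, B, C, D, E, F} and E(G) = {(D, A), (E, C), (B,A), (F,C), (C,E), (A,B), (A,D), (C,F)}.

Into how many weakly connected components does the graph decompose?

2

From A: component {A, B, D}.
From C: component {C, E, F}.
That's 2 components.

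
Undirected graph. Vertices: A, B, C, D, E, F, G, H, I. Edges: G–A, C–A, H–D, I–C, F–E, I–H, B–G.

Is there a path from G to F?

No

Explore from G.
Distance 1: reach A, B.
Distance 2: reach C.
Distance 3: reach I.
Distance 4: reach H.
Distance 5: reach D.
The search is exhausted without reaching F; it lies in a different component.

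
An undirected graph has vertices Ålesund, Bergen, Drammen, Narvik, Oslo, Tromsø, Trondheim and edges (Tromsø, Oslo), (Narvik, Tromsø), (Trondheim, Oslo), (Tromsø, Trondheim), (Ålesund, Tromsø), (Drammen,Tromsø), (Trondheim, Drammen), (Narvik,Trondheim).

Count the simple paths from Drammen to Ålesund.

4

Drammen–Tromsø–Ålesund
Drammen–Trondheim–Narvik–Tromsø–Ålesund
Drammen–Trondheim–Oslo–Tromsø–Ålesund
Drammen–Trondheim–Tromsø–Ålesund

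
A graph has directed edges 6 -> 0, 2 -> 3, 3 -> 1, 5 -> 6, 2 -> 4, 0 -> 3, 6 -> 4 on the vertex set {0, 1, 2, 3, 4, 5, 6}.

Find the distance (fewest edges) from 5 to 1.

4

Distance 0: 5.
Distance 1: 6.
Distance 2: 0, 4.
Distance 3: 3.
Distance 4: 1 — contains 1.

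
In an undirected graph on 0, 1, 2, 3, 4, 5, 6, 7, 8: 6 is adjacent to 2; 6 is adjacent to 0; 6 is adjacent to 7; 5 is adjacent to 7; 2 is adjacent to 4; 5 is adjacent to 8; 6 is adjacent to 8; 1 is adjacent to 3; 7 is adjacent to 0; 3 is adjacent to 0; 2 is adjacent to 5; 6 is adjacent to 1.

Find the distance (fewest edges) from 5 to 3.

3

Distance 0: 5.
Distance 1: 2, 7, 8.
Distance 2: 0, 4, 6.
Distance 3: 1, 3 — contains 3.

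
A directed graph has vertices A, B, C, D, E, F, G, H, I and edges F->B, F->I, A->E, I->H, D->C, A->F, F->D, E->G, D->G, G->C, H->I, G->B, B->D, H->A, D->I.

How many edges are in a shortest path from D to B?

2

Distance 0: D.
Distance 1: C, G, I.
Distance 2: B, H — contains B.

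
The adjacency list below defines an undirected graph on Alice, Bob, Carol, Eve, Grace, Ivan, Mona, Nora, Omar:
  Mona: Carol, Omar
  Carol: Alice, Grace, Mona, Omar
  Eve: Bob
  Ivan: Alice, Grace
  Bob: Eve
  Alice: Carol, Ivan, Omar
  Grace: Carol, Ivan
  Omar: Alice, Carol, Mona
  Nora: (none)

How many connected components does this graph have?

3

From Alice: component {Alice, Carol, Grace, Ivan, Mona, Omar}.
From Bob: component {Bob, Eve}.
From Nora: component {Nora}.
That's 3 components.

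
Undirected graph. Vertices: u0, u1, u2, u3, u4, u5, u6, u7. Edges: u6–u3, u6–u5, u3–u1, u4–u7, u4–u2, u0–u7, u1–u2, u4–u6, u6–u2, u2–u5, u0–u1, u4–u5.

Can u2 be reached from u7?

Yes

Explore from u7.
Distance 1: reach u0, u4.
Distance 2: reach u1, u2, u5, u6.
Found u2.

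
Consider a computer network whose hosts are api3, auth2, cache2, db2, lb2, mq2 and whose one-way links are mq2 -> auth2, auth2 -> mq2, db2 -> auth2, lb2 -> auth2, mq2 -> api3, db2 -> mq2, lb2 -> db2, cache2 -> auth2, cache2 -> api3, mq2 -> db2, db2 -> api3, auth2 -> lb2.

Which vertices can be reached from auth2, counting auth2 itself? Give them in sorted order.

api3, auth2, db2, lb2, mq2

Start at auth2.
Its neighbours: lb2, mq2.
Then their neighbours: api3, db2.
Nothing further is reachable.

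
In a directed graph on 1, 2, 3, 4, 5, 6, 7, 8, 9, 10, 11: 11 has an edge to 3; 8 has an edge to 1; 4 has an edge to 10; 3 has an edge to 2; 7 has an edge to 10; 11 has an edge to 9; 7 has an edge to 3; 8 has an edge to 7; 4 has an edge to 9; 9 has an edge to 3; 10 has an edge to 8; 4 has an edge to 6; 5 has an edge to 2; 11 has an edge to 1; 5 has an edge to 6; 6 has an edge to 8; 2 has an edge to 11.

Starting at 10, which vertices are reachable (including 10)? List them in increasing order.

1, 2, 3, 7, 8, 9, 10, 11

Start at 10.
Its neighbours: 8.
Then their neighbours: 1, 7.
Then next layer: 3.
Then next layer: 2.
Then next layer: 11.
Then next layer: 9.
Nothing further is reachable.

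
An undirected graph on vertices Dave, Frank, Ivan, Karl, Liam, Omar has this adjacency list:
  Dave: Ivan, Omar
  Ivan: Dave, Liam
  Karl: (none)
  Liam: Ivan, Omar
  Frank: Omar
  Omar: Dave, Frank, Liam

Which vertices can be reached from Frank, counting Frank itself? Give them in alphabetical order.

Dave, Frank, Ivan, Liam, Omar

Start at Frank.
Its neighbours: Omar.
Then their neighbours: Dave, Liam.
Then next layer: Ivan.
Nothing further is reachable.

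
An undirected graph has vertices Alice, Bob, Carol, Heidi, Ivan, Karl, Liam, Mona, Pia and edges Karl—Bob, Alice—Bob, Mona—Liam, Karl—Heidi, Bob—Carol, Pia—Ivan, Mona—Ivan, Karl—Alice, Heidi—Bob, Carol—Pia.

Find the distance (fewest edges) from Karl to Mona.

5

Distance 0: Karl.
Distance 1: Alice, Bob, Heidi.
Distance 2: Carol.
Distance 3: Pia.
Distance 4: Ivan.
Distance 5: Mona — contains Mona.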